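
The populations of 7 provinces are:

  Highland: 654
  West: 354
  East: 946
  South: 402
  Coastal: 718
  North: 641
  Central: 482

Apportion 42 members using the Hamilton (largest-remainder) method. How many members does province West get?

The standard divisor is 4197/42 ≈ 99.929.
Standard quotas: Highland 6.545, West 3.543, East 9.467, South 4.023, Coastal 7.185, North 6.415, Central 4.823.
Lower quotas: Highland 6, West 3, East 9, South 4, Coastal 7, North 6, Central 4 (sum 39, leaving 3 seats).
Remainders in descending order: Central 0.823, Highland 0.545, West 0.543, East 0.467, North 0.415, Coastal 0.185, South 0.023.
The surplus seats go to Central, Highland, West.
West receives 4.

4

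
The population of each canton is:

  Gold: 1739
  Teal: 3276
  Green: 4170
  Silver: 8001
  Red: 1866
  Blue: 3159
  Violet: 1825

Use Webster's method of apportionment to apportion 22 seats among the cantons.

Gold 1; Teal 3; Green 4; Silver 7; Red 2; Blue 3; Violet 2

Standard divisor 24036/22 ≈ 1092.545; standard quotas: Gold 1.592, Teal 2.999, Green 3.817, Silver 7.323, Red 1.708, Blue 2.891, Violet 1.670.
Rounding to the nearest integer gives 2, 3, 4, 7, 2, 3, 2 = 23 seats, so the divisor must be adjusted.
With modified divisor 1180: modified quotas Gold 1.474, Teal 2.776, Green 3.534, Silver 6.781, Red 1.581, Blue 2.677, Violet 1.547.
Rounding to the nearest integer: Gold 1, Teal 3, Green 4, Silver 7, Red 2, Blue 3, Violet 2 (total 22).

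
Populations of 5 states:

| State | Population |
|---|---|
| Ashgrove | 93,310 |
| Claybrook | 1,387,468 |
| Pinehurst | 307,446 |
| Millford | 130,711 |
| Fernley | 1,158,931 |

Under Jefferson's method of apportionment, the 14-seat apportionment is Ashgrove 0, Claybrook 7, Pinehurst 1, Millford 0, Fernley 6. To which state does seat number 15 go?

Priority for the next seat is population ÷ (current seats + 1).
Priorities: Ashgrove 93310.000, Claybrook 173433.500, Pinehurst 153723.000, Millford 130711.000, Fernley 165561.571.
Highest priority: Claybrook.

Claybrook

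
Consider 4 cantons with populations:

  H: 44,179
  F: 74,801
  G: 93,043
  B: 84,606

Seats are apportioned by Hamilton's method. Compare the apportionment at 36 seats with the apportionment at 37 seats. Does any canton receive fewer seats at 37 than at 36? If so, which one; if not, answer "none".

H

At 36 seats: H 6, F 9, G 11, B 10.
At 37 seats: H 5, F 9, G 12, B 11.
H drops from 6 to 5.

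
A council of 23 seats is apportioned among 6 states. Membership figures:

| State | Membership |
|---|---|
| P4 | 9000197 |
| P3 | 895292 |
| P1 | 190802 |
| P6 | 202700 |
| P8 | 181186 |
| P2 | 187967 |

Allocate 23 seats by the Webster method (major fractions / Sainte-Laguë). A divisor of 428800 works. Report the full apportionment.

With modified divisor 428800: modified quotas P4 20.989, P3 2.088, P1 0.445, P6 0.473, P8 0.423, P2 0.438.
Rounding to the nearest integer: P4 21, P3 2, P1 0, P6 0, P8 0, P2 0 (total 23).

P4 21, P3 2, P1 0, P6 0, P8 0, P2 0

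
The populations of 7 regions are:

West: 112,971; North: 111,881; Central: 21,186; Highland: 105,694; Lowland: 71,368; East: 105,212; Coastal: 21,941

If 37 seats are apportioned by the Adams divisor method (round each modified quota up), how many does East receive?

7

Standard divisor 550253/37 ≈ 14871.703; standard quotas: West 7.596, North 7.523, Central 1.425, Highland 7.107, Lowland 4.799, East 7.075, Coastal 1.475.
Rounding up gives 8, 8, 2, 8, 5, 8, 2 = 41 seats, so the divisor must be adjusted.
With modified divisor 16800: modified quotas West 6.724, North 6.660, Central 1.261, Highland 6.291, Lowland 4.248, East 6.263, Coastal 1.306.
Rounding up: West 7, North 7, Central 2, Highland 7, Lowland 5, East 7, Coastal 2 (total 37).
East receives 7.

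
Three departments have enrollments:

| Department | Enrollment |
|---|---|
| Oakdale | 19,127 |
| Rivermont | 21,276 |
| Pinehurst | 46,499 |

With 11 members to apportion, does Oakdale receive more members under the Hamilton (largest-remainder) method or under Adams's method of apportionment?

Adams

Hamilton: Oakdale 2, Rivermont 3, Pinehurst 6.
Adams: Oakdale 3, Rivermont 3, Pinehurst 5.
Oakdale gets 2 under Hamilton and 3 under Adams.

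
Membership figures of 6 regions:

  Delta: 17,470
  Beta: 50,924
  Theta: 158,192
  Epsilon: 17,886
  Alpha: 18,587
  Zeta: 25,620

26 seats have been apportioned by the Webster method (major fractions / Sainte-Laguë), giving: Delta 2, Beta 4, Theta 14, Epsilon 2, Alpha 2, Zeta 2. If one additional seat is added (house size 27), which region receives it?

Beta

Priority for the next seat is population ÷ (current seats + 0.5).
Priorities: Delta 6988.000, Beta 11316.444, Theta 10909.793, Epsilon 7154.400, Alpha 7434.800, Zeta 10248.000.
Highest priority: Beta.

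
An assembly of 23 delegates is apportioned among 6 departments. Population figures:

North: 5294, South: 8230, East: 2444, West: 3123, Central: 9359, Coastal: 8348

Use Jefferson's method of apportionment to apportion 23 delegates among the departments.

Standard divisor 36798/23 ≈ 1599.913; standard quotas: North 3.309, South 5.144, East 1.528, West 1.952, Central 5.850, Coastal 5.218.
Rounding down gives 3, 5, 1, 1, 5, 5 = 20 seats, so the divisor must be adjusted.
With modified divisor 1380: modified quotas North 3.836, South 5.964, East 1.771, West 2.263, Central 6.782, Coastal 6.049.
Rounding down: North 3, South 5, East 1, West 2, Central 6, Coastal 6 (total 23).

North 3; South 5; East 1; West 2; Central 6; Coastal 6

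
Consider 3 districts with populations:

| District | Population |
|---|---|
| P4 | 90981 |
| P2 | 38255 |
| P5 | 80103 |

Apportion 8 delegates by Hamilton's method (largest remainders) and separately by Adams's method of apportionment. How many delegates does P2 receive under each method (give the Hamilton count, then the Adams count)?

1 and 2

Hamilton: P4 4, P2 1, P5 3.
Adams: P4 3, P2 2, P5 3.
P2 gets 1 under Hamilton and 2 under Adams.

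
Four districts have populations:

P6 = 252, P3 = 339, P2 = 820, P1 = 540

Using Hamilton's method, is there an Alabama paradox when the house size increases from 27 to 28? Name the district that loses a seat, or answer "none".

At 27 seats: P6 4, P3 5, P2 11, P1 7.
At 28 seats: P6 3, P3 5, P2 12, P1 8.
P6 drops from 4 to 3.

P6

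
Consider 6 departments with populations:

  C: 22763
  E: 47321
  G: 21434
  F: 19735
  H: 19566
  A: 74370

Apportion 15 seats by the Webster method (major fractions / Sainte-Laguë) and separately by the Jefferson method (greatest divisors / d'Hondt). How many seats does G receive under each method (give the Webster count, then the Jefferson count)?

2 and 1

Webster: C 2, E 3, G 2, F 1, H 1, A 6.
Jefferson: C 2, E 4, G 1, F 1, H 1, A 6.
G gets 2 under Webster and 1 under Jefferson.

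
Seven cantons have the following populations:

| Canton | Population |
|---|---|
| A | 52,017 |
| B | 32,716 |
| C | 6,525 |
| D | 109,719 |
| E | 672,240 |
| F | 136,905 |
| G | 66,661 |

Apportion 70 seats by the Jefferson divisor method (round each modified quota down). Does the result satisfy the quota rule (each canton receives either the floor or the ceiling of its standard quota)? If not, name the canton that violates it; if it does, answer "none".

E

Standard quotas: A 3.382, B 2.127, C 0.424, D 7.133, E 43.701, F 8.900, G 4.334.
Jefferson allocation: A 3, B 2, C 0, D 7, E 45, F 9, G 4.
E has quota 43.701 (lower 43, upper 44) but receives 45 — outside the quota interval.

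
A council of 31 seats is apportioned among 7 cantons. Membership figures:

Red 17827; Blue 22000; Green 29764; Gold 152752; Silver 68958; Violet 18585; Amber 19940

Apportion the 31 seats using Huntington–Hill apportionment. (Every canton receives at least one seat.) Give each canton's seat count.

With divisor 10982: modified quotas Red 1.623, Blue 2.003, Green 2.710, Gold 13.909, Silver 6.279, Violet 1.692, Amber 1.816.
Geometric-mean thresholds: Red √(1·2)=1.414, Blue √(2·3)=2.449, Green √(2·3)=2.449, Gold √(13·14)=13.491, Silver √(6·7)=6.481, Violet √(1·2)=1.414, Amber √(1·2)=1.414.
Each quota rounded against its threshold gives Red 2, Blue 2, Green 3, Gold 14, Silver 6, Violet 2, Amber 2 (total 31).

Red 2; Blue 2; Green 3; Gold 14; Silver 6; Violet 2; Amber 2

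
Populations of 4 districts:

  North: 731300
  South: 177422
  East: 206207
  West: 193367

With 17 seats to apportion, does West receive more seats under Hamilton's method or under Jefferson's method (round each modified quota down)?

Hamilton: North 9, South 2, East 3, West 3.
Jefferson: North 10, South 2, East 3, West 2.
West gets 3 under Hamilton and 2 under Jefferson.

Hamilton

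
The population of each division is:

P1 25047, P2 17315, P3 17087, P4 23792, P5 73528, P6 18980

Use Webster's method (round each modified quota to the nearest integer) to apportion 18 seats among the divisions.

Standard divisor 175749/18 ≈ 9763.833; standard quotas: P1 2.565, P2 1.773, P3 1.750, P4 2.437, P5 7.531, P6 1.944.
Rounding to the nearest integer gives 3, 2, 2, 2, 8, 2 = 19 seats, so the divisor must be adjusted.
With modified divisor 9900: modified quotas P1 2.530, P2 1.749, P3 1.726, P4 2.403, P5 7.427, P6 1.917.
Rounding to the nearest integer: P1 3, P2 2, P3 2, P4 2, P5 7, P6 2 (total 18).

P1: 3, P2: 2, P3: 2, P4: 2, P5: 7, P6: 2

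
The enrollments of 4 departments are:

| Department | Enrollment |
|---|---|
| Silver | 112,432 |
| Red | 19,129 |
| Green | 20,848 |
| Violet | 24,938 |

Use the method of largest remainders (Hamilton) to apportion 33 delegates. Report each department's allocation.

Silver 21, Red 3, Green 4, Violet 5

Standard divisor: 177347 ÷ 33 ≈ 5374.152.
Standard quotas: Silver 20.9209, Red 3.5594, Green 3.8793, Violet 4.6404.
Lower quotas: Silver 20, Red 3, Green 3, Violet 4 (sum 30, leaving 3 seats).
Remainders in descending order: Silver 0.9209, Green 0.8793, Violet 0.6404, Red 0.5594.
Largest remainders: Silver, Green, Violet receive the extra seats.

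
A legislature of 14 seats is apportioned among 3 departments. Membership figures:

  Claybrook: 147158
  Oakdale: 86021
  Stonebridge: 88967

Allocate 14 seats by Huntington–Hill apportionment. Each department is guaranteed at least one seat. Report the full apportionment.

Claybrook 6, Oakdale 4, Stonebridge 4

With divisor 23770: modified quotas Claybrook 6.191, Oakdale 3.619, Stonebridge 3.743.
Geometric-mean thresholds: Claybrook √(6·7)=6.481, Oakdale √(3·4)=3.464, Stonebridge √(3·4)=3.464.
Each quota rounded against its threshold gives Claybrook 6, Oakdale 4, Stonebridge 4 (total 14).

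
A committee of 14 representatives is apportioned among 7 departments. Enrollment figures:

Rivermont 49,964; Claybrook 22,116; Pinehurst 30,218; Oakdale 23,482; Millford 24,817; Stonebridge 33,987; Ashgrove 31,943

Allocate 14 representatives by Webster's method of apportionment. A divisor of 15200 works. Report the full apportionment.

With modified divisor 15200: modified quotas Rivermont 3.287, Claybrook 1.455, Pinehurst 1.988, Oakdale 1.545, Millford 1.633, Stonebridge 2.236, Ashgrove 2.102.
Rounding to the nearest integer: Rivermont 3, Claybrook 1, Pinehurst 2, Oakdale 2, Millford 2, Stonebridge 2, Ashgrove 2 (total 14).

Rivermont 3; Claybrook 1; Pinehurst 2; Oakdale 2; Millford 2; Stonebridge 2; Ashgrove 2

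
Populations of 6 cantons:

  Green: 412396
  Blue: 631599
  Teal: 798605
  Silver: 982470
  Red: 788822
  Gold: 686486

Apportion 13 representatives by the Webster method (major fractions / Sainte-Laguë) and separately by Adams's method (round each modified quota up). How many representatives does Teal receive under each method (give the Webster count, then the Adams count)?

3 and 2

Webster: Green 1, Blue 2, Teal 3, Silver 3, Red 2, Gold 2.
Adams: Green 2, Blue 2, Teal 2, Silver 3, Red 2, Gold 2.
Teal gets 3 under Webster and 2 under Adams.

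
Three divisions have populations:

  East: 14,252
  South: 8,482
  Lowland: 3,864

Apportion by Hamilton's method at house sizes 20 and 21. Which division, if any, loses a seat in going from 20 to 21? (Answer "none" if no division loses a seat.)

At 20 seats: East 11, South 6, Lowland 3.
At 21 seats: East 11, South 7, Lowland 3.
No division's allocation decreased.

none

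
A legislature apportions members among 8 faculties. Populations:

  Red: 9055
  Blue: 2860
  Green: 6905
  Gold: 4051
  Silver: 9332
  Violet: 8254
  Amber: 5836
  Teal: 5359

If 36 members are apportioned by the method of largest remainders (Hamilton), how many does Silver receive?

The standard divisor is 51652/36 ≈ 1434.778.
Standard quotas: Red 6.3111, Blue 1.9933, Green 4.8126, Gold 2.8234, Silver 6.5041, Violet 5.7528, Amber 4.0675, Teal 3.7351.
Lower quotas: Red 6, Blue 1, Green 4, Gold 2, Silver 6, Violet 5, Amber 4, Teal 3 (sum 31, leaving 5 seats).
Remainders in descending order: Blue 0.9933, Gold 0.8234, Green 0.8126, Violet 0.7528, Teal 0.7351, Silver 0.5041, Red 0.3111, Amber 0.0675.
Largest remainders: Blue, Gold, Green, Violet, Teal receive the extra seats.
Silver receives 6.

6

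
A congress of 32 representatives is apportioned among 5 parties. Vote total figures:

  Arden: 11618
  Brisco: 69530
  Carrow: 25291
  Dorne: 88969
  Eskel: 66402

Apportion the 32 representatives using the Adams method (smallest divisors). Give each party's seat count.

Standard divisor 261810/32 ≈ 8181.562; standard quotas: Arden 1.420, Brisco 8.498, Carrow 3.091, Dorne 10.874, Eskel 8.116.
Rounding up gives 2, 9, 4, 11, 9 = 35 seats, so the divisor must be adjusted.
With modified divisor 8800: modified quotas Arden 1.320, Brisco 7.901, Carrow 2.874, Dorne 10.110, Eskel 7.546.
Rounding up: Arden 2, Brisco 8, Carrow 3, Dorne 11, Eskel 8 (total 32).

Arden: 2, Brisco: 8, Carrow: 3, Dorne: 11, Eskel: 8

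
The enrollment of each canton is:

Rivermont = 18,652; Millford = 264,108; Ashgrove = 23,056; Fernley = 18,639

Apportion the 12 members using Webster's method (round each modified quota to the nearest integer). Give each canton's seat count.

Rivermont 1, Millford 9, Ashgrove 1, Fernley 1

Standard divisor 324455/12 ≈ 27037.917; standard quotas: Rivermont 0.690, Millford 9.768, Ashgrove 0.853, Fernley 0.689.
Rounding to the nearest integer gives 1, 10, 1, 1 = 13 seats, so the divisor must be adjusted.
With modified divisor 29400: modified quotas Rivermont 0.634, Millford 8.983, Ashgrove 0.784, Fernley 0.634.
Rounding to the nearest integer: Rivermont 1, Millford 9, Ashgrove 1, Fernley 1 (total 12).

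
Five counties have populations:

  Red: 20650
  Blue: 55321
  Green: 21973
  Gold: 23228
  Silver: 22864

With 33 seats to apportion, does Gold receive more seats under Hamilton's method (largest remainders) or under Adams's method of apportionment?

Hamilton: Red 5, Blue 13, Green 5, Gold 5, Silver 5.
Adams: Red 5, Blue 12, Green 5, Gold 6, Silver 5.
Gold gets 5 under Hamilton and 6 under Adams.

Adams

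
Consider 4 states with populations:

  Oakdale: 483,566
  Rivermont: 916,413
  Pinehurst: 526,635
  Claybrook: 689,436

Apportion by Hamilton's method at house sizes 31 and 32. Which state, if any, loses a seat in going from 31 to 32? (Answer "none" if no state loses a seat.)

At 31 seats: Oakdale 6, Rivermont 11, Pinehurst 6, Claybrook 8.
At 32 seats: Oakdale 6, Rivermont 11, Pinehurst 7, Claybrook 8.
No state's allocation decreased.

none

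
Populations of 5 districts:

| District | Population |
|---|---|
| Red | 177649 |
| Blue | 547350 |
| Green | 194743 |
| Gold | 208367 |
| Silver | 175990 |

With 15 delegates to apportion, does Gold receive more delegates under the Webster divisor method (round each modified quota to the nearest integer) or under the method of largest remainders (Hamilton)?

Webster: Red 2, Blue 7, Green 2, Gold 2, Silver 2.
Hamilton: Red 2, Blue 6, Green 2, Gold 3, Silver 2.
Gold gets 2 under Webster and 3 under Hamilton.

Hamilton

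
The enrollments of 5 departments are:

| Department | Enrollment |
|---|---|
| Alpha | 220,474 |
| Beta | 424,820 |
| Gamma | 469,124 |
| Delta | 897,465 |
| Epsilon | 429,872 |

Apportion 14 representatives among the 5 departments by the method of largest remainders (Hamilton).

Alpha 1, Beta 2, Gamma 3, Delta 5, Epsilon 3

Total 2441755; standard divisor 2441755/14 ≈ 174411.071.
Standard quotas: Alpha 1.2641, Beta 2.4357, Gamma 2.6898, Delta 5.1457, Epsilon 2.4647.
Lower quotas: Alpha 1, Beta 2, Gamma 2, Delta 5, Epsilon 2 (sum 12, leaving 2 seats).
Remainders in descending order: Gamma 0.6898, Epsilon 0.4647, Beta 0.4357, Alpha 0.2641, Delta 0.1457.
The surplus seats go to Gamma, Epsilon.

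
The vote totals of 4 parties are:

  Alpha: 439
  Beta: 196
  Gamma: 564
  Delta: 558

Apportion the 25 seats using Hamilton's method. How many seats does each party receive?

Alpha 6, Beta 3, Gamma 8, Delta 8

The standard divisor is 1757/25 ≈ 70.28.
Standard quotas: Alpha 6.246, Beta 2.789, Gamma 8.025, Delta 7.940.
Lower quotas: Alpha 6, Beta 2, Gamma 8, Delta 7 (sum 23, leaving 2 seats).
Remainders in descending order: Delta 0.940, Beta 0.789, Alpha 0.246, Gamma 0.025.
The surplus seats go to Delta, Beta.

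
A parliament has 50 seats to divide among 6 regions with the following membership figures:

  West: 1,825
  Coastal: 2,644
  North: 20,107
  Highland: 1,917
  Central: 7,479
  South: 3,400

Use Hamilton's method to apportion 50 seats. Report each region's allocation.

The standard divisor is 37372/50 ≈ 747.44.
Standard quotas: West 2.4417, Coastal 3.5374, North 26.9012, Highland 2.5648, Central 10.0062, South 4.5489.
Lower quotas: West 2, Coastal 3, North 26, Highland 2, Central 10, South 4 (sum 47, leaving 3 seats).
Remainders in descending order: North 0.9012, Highland 0.5648, South 0.5489, Coastal 0.5374, West 0.4417, Central 0.0062.
Largest remainders: North, Highland, South receive the extra seats.

West: 2, Coastal: 3, North: 27, Highland: 3, Central: 10, South: 5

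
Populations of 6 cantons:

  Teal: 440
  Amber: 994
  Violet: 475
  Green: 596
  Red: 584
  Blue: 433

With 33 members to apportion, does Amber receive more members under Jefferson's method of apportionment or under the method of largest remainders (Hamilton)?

Jefferson

Jefferson: Teal 4, Amber 10, Violet 4, Green 6, Red 5, Blue 4.
Hamilton: Teal 4, Amber 9, Violet 4, Green 6, Red 6, Blue 4.
Amber gets 10 under Jefferson and 9 under Hamilton.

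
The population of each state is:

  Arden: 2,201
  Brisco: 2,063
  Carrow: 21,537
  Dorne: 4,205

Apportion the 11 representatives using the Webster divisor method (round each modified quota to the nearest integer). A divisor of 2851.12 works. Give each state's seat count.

Arden 1, Brisco 1, Carrow 8, Dorne 1

With modified divisor 2851.12: modified quotas Arden 0.772, Brisco 0.724, Carrow 7.554, Dorne 1.475.
Rounding to the nearest integer: Arden 1, Brisco 1, Carrow 8, Dorne 1 (total 11).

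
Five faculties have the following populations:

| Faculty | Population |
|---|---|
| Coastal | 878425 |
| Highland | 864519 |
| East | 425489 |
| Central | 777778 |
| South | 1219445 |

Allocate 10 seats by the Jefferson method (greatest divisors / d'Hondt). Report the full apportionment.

Standard divisor 4165656/10 ≈ 416565.6; standard quotas: Coastal 2.109, Highland 2.075, East 1.021, Central 1.867, South 2.927.
Rounding down gives 2, 2, 1, 1, 2 = 8 seats, so the divisor must be adjusted.
With modified divisor 346900: modified quotas Coastal 2.532, Highland 2.492, East 1.227, Central 2.242, South 3.515.
Rounding down: Coastal 2, Highland 2, East 1, Central 2, South 3 (total 10).

Coastal: 2, Highland: 2, East: 1, Central: 2, South: 3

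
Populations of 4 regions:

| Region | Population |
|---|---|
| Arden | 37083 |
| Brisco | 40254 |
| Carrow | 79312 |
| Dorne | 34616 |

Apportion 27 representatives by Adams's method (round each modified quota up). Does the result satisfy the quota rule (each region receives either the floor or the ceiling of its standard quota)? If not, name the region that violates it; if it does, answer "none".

none

Standard quotas: Arden 5.235, Brisco 5.682, Carrow 11.196, Dorne 4.887.
Adams allocation: Arden 5, Brisco 6, Carrow 11, Dorne 5.
Every allocation lies between the lower and upper quota.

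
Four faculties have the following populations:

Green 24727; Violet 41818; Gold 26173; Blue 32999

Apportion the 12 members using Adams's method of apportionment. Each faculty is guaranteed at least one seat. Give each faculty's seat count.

Green=2; Violet=4; Gold=3; Blue=3

Standard divisor 125717/12 ≈ 10476.417; standard quotas: Green 2.360, Violet 3.992, Gold 2.498, Blue 3.150.
Rounding up gives 3, 4, 3, 4 = 14 seats, so the divisor must be adjusted.
With modified divisor 12700: modified quotas Green 1.947, Violet 3.293, Gold 2.061, Blue 2.598.
Rounding up: Green 2, Violet 4, Gold 3, Blue 3 (total 12).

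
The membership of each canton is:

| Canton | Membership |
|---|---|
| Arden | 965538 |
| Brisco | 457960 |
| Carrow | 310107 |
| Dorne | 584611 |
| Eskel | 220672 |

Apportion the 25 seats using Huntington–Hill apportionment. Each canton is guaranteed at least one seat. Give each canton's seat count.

With divisor 102090: modified quotas Arden 9.458, Brisco 4.486, Carrow 3.038, Dorne 5.726, Eskel 2.162.
Geometric-mean thresholds: Arden √(9·10)=9.487, Brisco √(4·5)=4.472, Carrow √(3·4)=3.464, Dorne √(5·6)=5.477, Eskel √(2·3)=2.449.
Each quota rounded against its threshold gives Arden 9, Brisco 5, Carrow 3, Dorne 6, Eskel 2 (total 25).

Arden 9, Brisco 5, Carrow 3, Dorne 6, Eskel 2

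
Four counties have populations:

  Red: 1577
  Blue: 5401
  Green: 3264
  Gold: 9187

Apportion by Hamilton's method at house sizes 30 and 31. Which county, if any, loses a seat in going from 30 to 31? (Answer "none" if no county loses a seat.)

Red

At 30 seats: Red 3, Blue 8, Green 5, Gold 14.
At 31 seats: Red 2, Blue 9, Green 5, Gold 15.
Red drops from 3 to 2.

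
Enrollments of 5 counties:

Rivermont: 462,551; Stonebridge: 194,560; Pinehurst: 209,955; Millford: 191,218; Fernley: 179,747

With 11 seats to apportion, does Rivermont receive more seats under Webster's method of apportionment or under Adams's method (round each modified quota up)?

Webster

Webster: Rivermont 4, Stonebridge 2, Pinehurst 2, Millford 2, Fernley 1.
Adams: Rivermont 3, Stonebridge 2, Pinehurst 2, Millford 2, Fernley 2.
Rivermont gets 4 under Webster and 3 under Adams.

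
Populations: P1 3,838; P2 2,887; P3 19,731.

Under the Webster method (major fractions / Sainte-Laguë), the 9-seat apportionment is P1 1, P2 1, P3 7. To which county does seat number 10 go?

Priority for the next seat is population ÷ (current seats + 0.5).
Priorities: P1 2558.667, P2 1924.667, P3 2630.800.
Highest priority: P3.

P3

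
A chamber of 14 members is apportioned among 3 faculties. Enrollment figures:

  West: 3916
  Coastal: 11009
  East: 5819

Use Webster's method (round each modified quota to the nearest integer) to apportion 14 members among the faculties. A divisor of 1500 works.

West 3, Coastal 7, East 4

With modified divisor 1500: modified quotas West 2.611, Coastal 7.339, East 3.879.
Rounding to the nearest integer: West 3, Coastal 7, East 4 (total 14).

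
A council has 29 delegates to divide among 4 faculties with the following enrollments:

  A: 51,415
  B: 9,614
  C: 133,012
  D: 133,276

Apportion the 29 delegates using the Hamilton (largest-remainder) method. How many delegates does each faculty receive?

A 4; B 1; C 12; D 12

The standard divisor is 327317/29 ≈ 11286.793.
Standard quotas: A 4.5553, B 0.8518, C 11.7847, D 11.8081.
Lower quotas: A 4, B 0, C 11, D 11 (sum 26, leaving 3 seats).
Remainders in descending order: B 0.8518, D 0.8081, C 0.7847, A 0.5553.
The surplus seats go to B, D, C.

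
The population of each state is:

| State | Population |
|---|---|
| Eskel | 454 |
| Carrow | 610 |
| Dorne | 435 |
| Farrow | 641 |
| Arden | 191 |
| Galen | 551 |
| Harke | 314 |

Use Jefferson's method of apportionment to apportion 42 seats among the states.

Standard divisor 3196/42 ≈ 76.095; standard quotas: Eskel 5.966, Carrow 8.016, Dorne 5.717, Farrow 8.424, Arden 2.510, Galen 7.241, Harke 4.126.
Rounding down gives 5, 8, 5, 8, 2, 7, 4 = 39 seats, so the divisor must be adjusted.
With modified divisor 70: modified quotas Eskel 6.486, Carrow 8.714, Dorne 6.214, Farrow 9.157, Arden 2.729, Galen 7.871, Harke 4.486.
Rounding down: Eskel 6, Carrow 8, Dorne 6, Farrow 9, Arden 2, Galen 7, Harke 4 (total 42).

Eskel: 6, Carrow: 8, Dorne: 6, Farrow: 9, Arden: 2, Galen: 7, Harke: 4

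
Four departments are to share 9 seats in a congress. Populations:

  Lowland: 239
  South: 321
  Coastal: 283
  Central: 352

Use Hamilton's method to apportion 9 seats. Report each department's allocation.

Lowland 2; South 2; Coastal 2; Central 3

The standard divisor is 1195/9 ≈ 132.778.
Standard quotas: Lowland 1.800, South 2.418, Coastal 2.131, Central 2.651.
Lower quotas: Lowland 1, South 2, Coastal 2, Central 2 (sum 7, leaving 2 seats).
Remainders in descending order: Lowland 0.800, Central 0.651, South 0.418, Coastal 0.131.
The surplus seats go to Lowland, Central.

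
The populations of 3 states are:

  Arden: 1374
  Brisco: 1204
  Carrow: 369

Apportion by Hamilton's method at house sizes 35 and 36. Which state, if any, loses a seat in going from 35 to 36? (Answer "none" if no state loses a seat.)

Carrow

At 35 seats: Arden 16, Brisco 14, Carrow 5.
At 36 seats: Arden 17, Brisco 15, Carrow 4.
Carrow drops from 5 to 4.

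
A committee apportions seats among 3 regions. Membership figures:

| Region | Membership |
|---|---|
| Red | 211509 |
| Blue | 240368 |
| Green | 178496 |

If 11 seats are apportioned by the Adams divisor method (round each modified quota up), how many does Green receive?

Standard divisor 630373/11 ≈ 57306.636; standard quotas: Red 3.691, Blue 4.194, Green 3.115.
Rounding up gives 4, 5, 4 = 13 seats, so the divisor must be adjusted.
With modified divisor 65300: modified quotas Red 3.239, Blue 3.681, Green 2.733.
Rounding up: Red 4, Blue 4, Green 3 (total 11).
Green receives 3.

3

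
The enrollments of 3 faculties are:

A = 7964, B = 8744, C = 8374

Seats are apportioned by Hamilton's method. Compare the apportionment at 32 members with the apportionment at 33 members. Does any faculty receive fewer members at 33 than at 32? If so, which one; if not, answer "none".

none

At 32 seats: A 10, B 11, C 11.
At 33 seats: A 10, B 12, C 11.
No faculty's allocation decreased.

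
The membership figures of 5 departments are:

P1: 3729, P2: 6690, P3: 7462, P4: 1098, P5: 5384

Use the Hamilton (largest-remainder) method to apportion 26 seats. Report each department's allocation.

P1: 4; P2: 7; P3: 8; P4: 1; P5: 6

Standard divisor: 24363 ÷ 26 ≈ 937.038.
Standard quotas: P1 3.9796, P2 7.1395, P3 7.9634, P4 1.1718, P5 5.7458.
Lower quotas: P1 3, P2 7, P3 7, P4 1, P5 5 (sum 23, leaving 3 seats).
Remainders in descending order: P1 0.9796, P3 0.9634, P5 0.7458, P4 0.1718, P2 0.1395.
Largest remainders: P1, P3, P5 receive the extra seats.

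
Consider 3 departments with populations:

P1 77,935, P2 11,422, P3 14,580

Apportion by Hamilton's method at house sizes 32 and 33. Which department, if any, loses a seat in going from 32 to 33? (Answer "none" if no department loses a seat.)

P2

At 32 seats: P1 24, P2 4, P3 4.
At 33 seats: P1 25, P2 3, P3 5.
P2 drops from 4 to 3.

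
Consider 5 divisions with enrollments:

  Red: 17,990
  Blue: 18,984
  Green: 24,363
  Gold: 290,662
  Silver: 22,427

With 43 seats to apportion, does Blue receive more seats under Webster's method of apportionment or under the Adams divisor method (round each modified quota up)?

Adams

Webster: Red 2, Blue 2, Green 3, Gold 33, Silver 3.
Adams: Red 2, Blue 3, Green 3, Gold 32, Silver 3.
Blue gets 2 under Webster and 3 under Adams.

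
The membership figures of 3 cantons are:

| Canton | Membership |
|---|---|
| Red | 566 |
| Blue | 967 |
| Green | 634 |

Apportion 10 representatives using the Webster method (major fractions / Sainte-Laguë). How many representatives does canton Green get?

3

Standard divisor 2167/10 ≈ 216.7; standard quotas: Red 2.612, Blue 4.462, Green 2.926.
Rounding to the nearest integer gives Red 3, Blue 4, Green 3 — total 10, matching the house size, so no adjustment is needed.
Green receives 3.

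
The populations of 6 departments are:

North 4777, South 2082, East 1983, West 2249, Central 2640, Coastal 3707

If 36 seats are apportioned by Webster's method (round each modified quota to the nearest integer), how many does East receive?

Standard divisor 17438/36 ≈ 484.389; standard quotas: North 9.862, South 4.298, East 4.094, West 4.643, Central 5.450, Coastal 7.653.
Rounding to the nearest integer gives North 10, South 4, East 4, West 5, Central 5, Coastal 8 — total 36, matching the house size, so no adjustment is needed.
East receives 4.

4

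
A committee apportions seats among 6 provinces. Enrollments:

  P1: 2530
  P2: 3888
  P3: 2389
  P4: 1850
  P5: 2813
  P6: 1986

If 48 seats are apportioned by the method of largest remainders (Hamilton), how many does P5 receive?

9

Total 15456; standard divisor 15456/48 = 322.
Standard quotas: P1 7.857, P2 12.075, P3 7.419, P4 5.745, P5 8.736, P6 6.168.
Lower quotas: P1 7, P2 12, P3 7, P4 5, P5 8, P6 6 (sum 45, leaving 3 seats).
Remainders in descending order: P1 0.857, P4 0.745, P5 0.736, P3 0.419, P6 0.168, P2 0.075.
Largest remainders: P1, P4, P5 receive the extra seats.
P5 receives 9.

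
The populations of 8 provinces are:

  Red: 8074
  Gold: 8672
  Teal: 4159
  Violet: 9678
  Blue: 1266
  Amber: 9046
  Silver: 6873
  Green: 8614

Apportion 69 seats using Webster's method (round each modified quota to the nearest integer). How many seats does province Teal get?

Standard divisor 56382/69 ≈ 817.13; standard quotas: Red 9.881, Gold 10.613, Teal 5.090, Violet 11.844, Blue 1.549, Amber 11.070, Silver 8.411, Green 10.542.
Rounding to the nearest integer gives 10, 11, 5, 12, 2, 11, 8, 11 = 70 seats, so the divisor must be adjusted.
With modified divisor 823: modified quotas Red 9.810, Gold 10.537, Teal 5.053, Violet 11.759, Blue 1.538, Amber 10.991, Silver 8.351, Green 10.467.
Rounding to the nearest integer: Red 10, Gold 11, Teal 5, Violet 12, Blue 2, Amber 11, Silver 8, Green 10 (total 69).
Teal receives 5.

5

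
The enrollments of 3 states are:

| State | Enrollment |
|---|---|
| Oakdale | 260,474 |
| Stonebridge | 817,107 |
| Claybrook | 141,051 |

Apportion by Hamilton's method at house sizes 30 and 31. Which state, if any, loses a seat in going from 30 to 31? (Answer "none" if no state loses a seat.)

At 30 seats: Oakdale 6, Stonebridge 20, Claybrook 4.
At 31 seats: Oakdale 7, Stonebridge 21, Claybrook 3.
Claybrook drops from 4 to 3.

Claybrook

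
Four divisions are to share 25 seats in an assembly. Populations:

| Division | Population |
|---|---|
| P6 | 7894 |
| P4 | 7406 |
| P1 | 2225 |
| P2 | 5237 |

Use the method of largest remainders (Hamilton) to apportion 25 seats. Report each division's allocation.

Standard divisor: 22762 ÷ 25 ≈ 910.48.
Standard quotas: P6 8.6702, P4 8.1342, P1 2.4438, P2 5.7519.
Lower quotas: P6 8, P4 8, P1 2, P2 5 (sum 23, leaving 2 seats).
Remainders in descending order: P2 0.7519, P6 0.6702, P1 0.4438, P4 0.1342.
Largest remainders: P2, P6 receive the extra seats.

P6 9, P4 8, P1 2, P2 6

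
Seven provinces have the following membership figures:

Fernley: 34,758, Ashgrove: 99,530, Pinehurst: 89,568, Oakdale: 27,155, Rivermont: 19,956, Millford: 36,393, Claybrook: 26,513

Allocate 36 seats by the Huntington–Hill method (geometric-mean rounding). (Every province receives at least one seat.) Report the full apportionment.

Fernley 4, Ashgrove 11, Pinehurst 9, Oakdale 3, Rivermont 2, Millford 4, Claybrook 3

With divisor 9466: modified quotas Fernley 3.672, Ashgrove 10.514, Pinehurst 9.462, Oakdale 2.869, Rivermont 2.108, Millford 3.845, Claybrook 2.801.
Geometric-mean thresholds: Fernley √(3·4)=3.464, Ashgrove √(10·11)=10.488, Pinehurst √(9·10)=9.487, Oakdale √(2·3)=2.449, Rivermont √(2·3)=2.449, Millford √(3·4)=3.464, Claybrook √(2·3)=2.449.
Each quota rounded against its threshold gives Fernley 4, Ashgrove 11, Pinehurst 9, Oakdale 3, Rivermont 2, Millford 4, Claybrook 3 (total 36).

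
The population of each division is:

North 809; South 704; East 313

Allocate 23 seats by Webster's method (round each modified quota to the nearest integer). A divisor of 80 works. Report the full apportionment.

North=10, South=9, East=4

With modified divisor 80: modified quotas North 10.113, South 8.800, East 3.913.
Rounding to the nearest integer: North 10, South 9, East 4 (total 23).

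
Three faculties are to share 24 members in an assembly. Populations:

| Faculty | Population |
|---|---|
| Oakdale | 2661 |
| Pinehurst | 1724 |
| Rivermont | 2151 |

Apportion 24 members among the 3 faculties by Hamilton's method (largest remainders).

Oakdale 10; Pinehurst 6; Rivermont 8

The standard divisor is 6536/24 ≈ 272.333.
Standard quotas: Oakdale 9.771, Pinehurst 6.330, Rivermont 7.898.
Lower quotas: Oakdale 9, Pinehurst 6, Rivermont 7 (sum 22, leaving 2 seats).
Remainders in descending order: Rivermont 0.898, Oakdale 0.771, Pinehurst 0.330.
Largest remainders: Rivermont, Oakdale receive the extra seats.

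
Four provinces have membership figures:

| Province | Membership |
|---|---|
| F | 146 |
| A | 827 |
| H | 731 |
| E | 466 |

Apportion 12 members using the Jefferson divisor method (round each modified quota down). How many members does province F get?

Standard divisor 2170/12 ≈ 180.833; standard quotas: F 0.807, A 4.573, H 4.042, E 2.577.
Rounding down gives 0, 4, 4, 2 = 10 seats, so the divisor must be adjusted.
With modified divisor 150: modified quotas F 0.973, A 5.513, H 4.873, E 3.107.
Rounding down: F 0, A 5, H 4, E 3 (total 12).
F receives 0.

0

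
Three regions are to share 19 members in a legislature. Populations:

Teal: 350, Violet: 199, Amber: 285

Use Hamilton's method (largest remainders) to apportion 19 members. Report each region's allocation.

Teal=8, Violet=5, Amber=6

The standard divisor is 834/19 ≈ 43.895.
Standard quotas: Teal 7.974, Violet 4.534, Amber 6.493.
Lower quotas: Teal 7, Violet 4, Amber 6 (sum 17, leaving 2 seats).
Remainders in descending order: Teal 0.974, Violet 0.534, Amber 0.493.
Largest remainders: Teal, Violet receive the extra seats.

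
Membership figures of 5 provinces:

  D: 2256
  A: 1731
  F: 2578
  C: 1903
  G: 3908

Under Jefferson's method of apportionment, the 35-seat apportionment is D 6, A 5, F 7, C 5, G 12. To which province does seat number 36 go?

Priority for the next seat is population ÷ (current seats + 1).
Priorities: D 322.286, A 288.500, F 322.250, C 317.167, G 300.615.
Highest priority: D.

D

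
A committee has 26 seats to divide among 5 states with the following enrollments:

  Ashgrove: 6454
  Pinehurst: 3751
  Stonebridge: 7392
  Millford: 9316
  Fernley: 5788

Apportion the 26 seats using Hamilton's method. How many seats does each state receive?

Total 32701; standard divisor 32701/26 ≈ 1257.731.
Standard quotas: Ashgrove 5.1315, Pinehurst 2.9824, Stonebridge 5.8773, Millford 7.4070, Fernley 4.6019.
Lower quotas: Ashgrove 5, Pinehurst 2, Stonebridge 5, Millford 7, Fernley 4 (sum 23, leaving 3 seats).
Remainders in descending order: Pinehurst 0.9824, Stonebridge 0.8773, Fernley 0.6019, Millford 0.4070, Ashgrove 0.1315.
Largest remainders: Pinehurst, Stonebridge, Fernley receive the extra seats.

Ashgrove: 5, Pinehurst: 3, Stonebridge: 6, Millford: 7, Fernley: 5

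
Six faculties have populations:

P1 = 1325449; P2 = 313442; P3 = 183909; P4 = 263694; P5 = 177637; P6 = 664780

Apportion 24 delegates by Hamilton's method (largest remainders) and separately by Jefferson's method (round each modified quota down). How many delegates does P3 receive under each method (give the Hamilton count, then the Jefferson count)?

Hamilton: P1 11, P2 3, P3 2, P4 2, P5 1, P6 5.
Jefferson: P1 12, P2 2, P3 1, P4 2, P5 1, P6 6.
P3 gets 2 under Hamilton and 1 under Jefferson.

2 and 1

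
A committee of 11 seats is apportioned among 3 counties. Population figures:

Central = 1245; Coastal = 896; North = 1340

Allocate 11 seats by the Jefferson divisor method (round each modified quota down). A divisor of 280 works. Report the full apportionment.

With modified divisor 280: modified quotas Central 4.446, Coastal 3.200, North 4.786.
Rounding down: Central 4, Coastal 3, North 4 (total 11).

Central 4; Coastal 3; North 4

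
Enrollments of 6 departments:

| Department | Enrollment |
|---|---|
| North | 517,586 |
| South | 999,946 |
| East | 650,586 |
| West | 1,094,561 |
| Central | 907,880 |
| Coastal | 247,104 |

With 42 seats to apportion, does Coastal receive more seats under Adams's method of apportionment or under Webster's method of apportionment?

Adams

Adams: North 5, South 9, East 6, West 10, Central 9, Coastal 3.
Webster: North 5, South 10, East 6, West 10, Central 9, Coastal 2.
Coastal gets 3 under Adams and 2 under Webster.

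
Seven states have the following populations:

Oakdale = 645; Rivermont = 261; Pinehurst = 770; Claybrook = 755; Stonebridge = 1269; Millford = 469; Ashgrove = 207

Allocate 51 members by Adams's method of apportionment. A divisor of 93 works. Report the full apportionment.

With modified divisor 93: modified quotas Oakdale 6.935, Rivermont 2.806, Pinehurst 8.280, Claybrook 8.118, Stonebridge 13.645, Millford 5.043, Ashgrove 2.226.
Rounding up: Oakdale 7, Rivermont 3, Pinehurst 9, Claybrook 9, Stonebridge 14, Millford 6, Ashgrove 3 (total 51).

Oakdale=7, Rivermont=3, Pinehurst=9, Claybrook=9, Stonebridge=14, Millford=6, Ashgrove=3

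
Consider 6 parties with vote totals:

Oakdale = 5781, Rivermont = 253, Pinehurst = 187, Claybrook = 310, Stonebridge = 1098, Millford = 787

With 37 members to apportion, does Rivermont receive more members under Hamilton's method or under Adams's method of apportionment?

Hamilton: Oakdale 25, Rivermont 1, Pinehurst 1, Claybrook 1, Stonebridge 5, Millford 4.
Adams: Oakdale 23, Rivermont 2, Pinehurst 1, Claybrook 2, Stonebridge 5, Millford 4.
Rivermont gets 1 under Hamilton and 2 under Adams.

Adams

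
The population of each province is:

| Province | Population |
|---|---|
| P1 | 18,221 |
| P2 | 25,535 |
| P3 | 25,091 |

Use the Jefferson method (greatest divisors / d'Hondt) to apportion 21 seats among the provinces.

Standard divisor 68847/21 ≈ 3278.429; standard quotas: P1 5.558, P2 7.789, P3 7.653.
Rounding down gives 5, 7, 7 = 19 seats, so the divisor must be adjusted.
With modified divisor 3100: modified quotas P1 5.878, P2 8.237, P3 8.094.
Rounding down: P1 5, P2 8, P3 8 (total 21).

P1 5, P2 8, P3 8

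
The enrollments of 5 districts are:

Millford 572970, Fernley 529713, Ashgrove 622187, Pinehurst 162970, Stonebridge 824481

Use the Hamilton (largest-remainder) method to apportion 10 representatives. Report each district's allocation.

Millford 2, Fernley 2, Ashgrove 2, Pinehurst 1, Stonebridge 3

Total 2712321; standard divisor 2712321/10 ≈ 271232.1.
Standard quotas: Millford 2.1125, Fernley 1.9530, Ashgrove 2.2939, Pinehurst 0.6009, Stonebridge 3.0398.
Lower quotas: Millford 2, Fernley 1, Ashgrove 2, Pinehurst 0, Stonebridge 3 (sum 8, leaving 2 seats).
Remainders in descending order: Fernley 0.9530, Pinehurst 0.6009, Ashgrove 0.2939, Millford 0.1125, Stonebridge 0.0398.
The surplus seats go to Fernley, Pinehurst.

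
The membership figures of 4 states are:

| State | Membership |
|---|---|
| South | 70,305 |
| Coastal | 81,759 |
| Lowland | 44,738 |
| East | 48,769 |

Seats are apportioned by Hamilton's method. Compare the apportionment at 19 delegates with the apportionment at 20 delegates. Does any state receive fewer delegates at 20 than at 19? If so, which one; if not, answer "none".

Lowland

At 19 seats: South 5, Coastal 6, Lowland 4, East 4.
At 20 seats: South 6, Coastal 7, Lowland 3, East 4.
Lowland drops from 4 to 3.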